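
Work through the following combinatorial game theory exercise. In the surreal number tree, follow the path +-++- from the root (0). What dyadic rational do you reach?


Sign expansion: +-++-
Rule: track bounds (lo, hi), initially (-inf, +inf). On '+', the current value becomes lo and we move to the simplest number in (value, hi): value + 1 if hi = +inf, otherwise the midpoint (value + hi)/2. On '-', the current value becomes hi and we move to value - 1 if lo = -inf, otherwise the midpoint (lo + value)/2.
Start at 0.
Step 1: sign = +, move right. Bounds: (0, +inf). Value = 1
Step 2: sign = -, move left. Bounds: (0, 1). Value = 1/2
Step 3: sign = +, move right. Bounds: (1/2, 1). Value = 3/4
Step 4: sign = +, move right. Bounds: (3/4, 1). Value = 7/8
Step 5: sign = -, move left. Bounds: (3/4, 7/8). Value = 13/16
The surreal number with sign expansion +-++- is 13/16.

13/16


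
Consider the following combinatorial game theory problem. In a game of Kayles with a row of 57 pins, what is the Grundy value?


Kayles: a move removes 1 or 2 adjacent pins from a contiguous row.
Removing pins from a row of k leaves two independent rows (a, b) with a + b = k - 1 (one pin) or a + b = k - 2 (two pins); an end removal gives a = 0.
By Sprague-Grundy, G(k) = mex{ G(a) XOR G(b) } over all these splits. G(0) = 0.
G(1): splits (0,0):0^0=0 -> mex({0}) = 1
G(2): splits (0,1):0^1=1 (0,0):0^0=0 -> mex({0, 1}) = 2
G(3): splits (0,2):0^2=2 (1,1):1^1=0 (0,1):0^1=1 -> mex({0, 1, 2}) = 3
G(4): splits (0,3):0^3=3 (1,2):1^2=3 (0,2):0^2=2 (1,1):1^1=0 -> mex({0, 2, 3}) = 1
G(5): splits (0,4):0^1=1 (1,3):1^3=2 (2,2):2^2=0 (0,3):0^3=3 (1,2):1^2=3 -> mex({0, 1, 2, 3}) = 4
G(6) = mex({0, 1, 2, 4}) = 3
G(7) = mex({0, 1, 3, 4, 5}) = 2
G(8) = mex({0, 2, 3, 5, 6}) = 1
G(9) = mex({0, 1, 2, 3, 6, 7}) = 4
G(10) = mex({0, 1, 3, 4, 5, 7}) = 2
G(11) = mex({0, 1, 2, 3, 4, 5}) = 6
G(12) = mex({0, 1, 2, 3, 5, 6, 7}) = 4
G(13) = mex({0, 2, 3, 4, 6, 7}) = 1
G(14) = mex({0, 1, 4, 5, 6, 7}) = 2
G(15) = mex({0, 1, 2, 3, 4, 5, 6}) = 7
G(16) = mex({0, 2, 3, 5, 6, 7}) = 1
G(17) = mex({0, 1, 2, 3, 5, 6, 7}) = 4
G(18) = mex({0, 1, 2, 4, 5, 6}) = 3
G(19) = mex({0, 1, 3, 4, 5, 7}) = 2
G(20) = mex({0, 2, 3, 4, 5, 6, 7}) = 1
G(21) = mex({0, 1, 2, 3, 5, 6, 7}) = 4
G(22) = mex({0, 1, 2, 3, 4, 5, 7}) = 6
G(23) = mex({0, 1, 2, 3, 4, 5, 6}) = 7
G(24) = mex({0, 1, 2, 3, 5, 6, 7}) = 4
G(25) = mex({0, 2, 3, 4, 6, 7}) = 1
G(26) = mex({0, 1, 3, 4, 5, 6, 7}) = 2
G(27) = mex({0, 1, 2, 3, 4, 5, 6, 7}) = 8
G(28) = mex({0, 1, 2, 3, 4, 6, 7, 8}) = 5
G(29) = mex({0, 1, 2, 3, 5, 6, 7, 8, 9}) = 4
G(30) = mex({0, 1, 2, 3, 4, 5, 6, 9, 10}) = 7
G(31) = mex({0, 1, 3, 4, 5, 7, 10, 11}) = 2
G(32) = mex({0, 2, 3, 4, 5, 6, 7, 9, 11}) = 1
G(33) = mex({0, 1, 2, 3, 4, 5, 6, 7, 9, 12}) = 8
G(34) = mex({0, 1, 2, 3, 4, 5, 7, 8, 11, 12}) = 6
G(35) = mex({0, 1, 2, 3, 4, 5, 6, 8, 9, 10, 11}) = 7
G(36) = mex({0, 1, 2, 3, 5, 6, 7, 9, 10}) = 4
G(37) = mex({0, 2, 3, 4, 6, 7, 9, 10, 11, 12}) = 1
G(38) = mex({0, 1, 3, 4, 5, 6, 7, 9, 10, 11, 12}) = 2
G(39) = mex({0, 1, 2, 4, 5, 6, 7, 9, 10, 12, 14}) = 3
G(40) = mex({0, 2, 3, 4, 6, 7, 11, 12, 14}) = 1
G(41) = mex({0, 1, 2, 3, 5, 6, 7, 9, 10, 11, 12}) = 4
G(42) = mex({0, 1, 2, 3, 4, 5, 6, 9, 10}) = 7
G(43) = mex({0, 1, 3, 4, 5, 7, 9, 10, 12, 15}) = 2
G(44) = mex({0, 2, 3, 4, 5, 6, 7, 9, 10, 12, 15}) = 1
G(45) = mex({0, 1, 2, 3, 4, 5, 6, 7, 9, 10, 12, 14}) = 8
G(46) = mex({0, 1, 3, 4, 5, 7, 8, 11, 12, 14}) = 2
G(47) = mex({0, 1, 2, 3, 4, 5, 6, 8, 9, 10, 11, 12}) = 7
G(48) = mex({0, 1, 2, 3, 5, 6, 7, 9, 10}) = 4
G(49) = mex({0, 2, 3, 4, 6, 7, 9, 10, 11, 12, 15}) = 1
G(50) = mex({0, 1, 4, 5, 6, 7, 9, 11, 12, 14, 15}) = 2
G(51) = mex({0, 1, 2, 3, 4, 5, 6, 7, 9, 12, 14, 15}) = 8
G(52) = mex({0, 2, 3, 4, 5, 6, 7, 8, 11, 12, 15}) = 1
G(53) = mex({0, 1, 2, 3, 5, 6, 7, 8, 9, 10, 11, 12}) = 4
G(54) = mex({0, 1, 2, 3, 4, 5, 6, 9, 10}) = 7
G(55) = mex({0, 1, 3, 4, 5, 7, 9, 10, 11, 12}) = 2
G(56) = mex({0, 2, 3, 4, 5, 6, 7, 9, 10, 11, 12, 13, 14}) = 1
G(57) = mex({0, 1, 2, 3, 5, 6, 7, 9, 10, 12, 13, 14, 15}) = 4
Therefore G(57) = 4.

4


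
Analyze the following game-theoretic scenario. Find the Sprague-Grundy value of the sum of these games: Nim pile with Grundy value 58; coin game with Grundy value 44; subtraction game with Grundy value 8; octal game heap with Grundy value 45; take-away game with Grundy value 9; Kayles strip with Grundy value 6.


By the Sprague-Grundy theorem, the Grundy value of a sum of games is the XOR of individual Grundy values.
Nim pile: Grundy value = 58. Running XOR: 0 XOR 58 = 58
coin game: Grundy value = 44. Running XOR: 58 XOR 44 = 22
subtraction game: Grundy value = 8. Running XOR: 22 XOR 8 = 30
octal game heap: Grundy value = 45. Running XOR: 30 XOR 45 = 51
take-away game: Grundy value = 9. Running XOR: 51 XOR 9 = 58
Kayles strip: Grundy value = 6. Running XOR: 58 XOR 6 = 60
The combined Grundy value is 60.

60


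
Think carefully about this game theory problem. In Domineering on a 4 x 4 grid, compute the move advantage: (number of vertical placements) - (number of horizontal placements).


Board is 4 x 4 (rows x cols).
Left (vertical) placements: (rows-1) * cols = 3 * 4 = 12
Right (horizontal) placements: rows * (cols-1) = 4 * 3 = 12
Advantage = Left - Right = 12 - 12 = 0

0


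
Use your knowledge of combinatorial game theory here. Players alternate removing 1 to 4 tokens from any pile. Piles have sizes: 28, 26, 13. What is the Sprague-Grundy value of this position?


Subtraction set: {1, 2, 3, 4}
For this subtraction set, G(n) = n mod 5 (period = max + 1 = 5).
Pile 1 (size 28): G(28) = 28 mod 5 = 3
Pile 2 (size 26): G(26) = 26 mod 5 = 1
Pile 3 (size 13): G(13) = 13 mod 5 = 3
Total Grundy value = XOR of all: 3 XOR 1 XOR 3 = 1

1


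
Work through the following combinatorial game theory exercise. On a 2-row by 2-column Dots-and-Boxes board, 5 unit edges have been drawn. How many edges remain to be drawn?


Grid: 2 x 2 boxes, i.e. 3 rows and 3 columns of dots.
Horizontal edges: (rows + 1) * cols = 3 * 2 = 6
Vertical edges: rows * (cols + 1) = 2 * 3 = 6
Total edges: 6 + 6 = 12
Edges drawn: 5
Remaining: 12 - 5 = 7

7


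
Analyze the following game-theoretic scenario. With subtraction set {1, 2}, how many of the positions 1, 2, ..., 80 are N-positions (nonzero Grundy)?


Subtraction set S = {1, 2}, so G(n) = n mod 3.
G(n) = 0 when n is a multiple of 3.
Multiples of 3 in [1, 80]: 26
N-positions (nonzero Grundy) = 80 - 26 = 54

54


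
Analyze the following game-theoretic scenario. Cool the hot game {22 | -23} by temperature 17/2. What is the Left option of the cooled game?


Original game: {22 | -23} (a switch {a | b} with a > b).
Cooling by t (for t below the temperature (a - b)/2 = 45/2) taxes each move by t: {a | b} cooled by t is {a - t | b + t}.
Cooling amount: t = 17/2
Cooled Left option: 22 - 17/2 = 27/2
Cooled Right option: -23 + 17/2 = -29/2
Cooled game: {27/2 | -29/2}
Left option = 27/2

27/2


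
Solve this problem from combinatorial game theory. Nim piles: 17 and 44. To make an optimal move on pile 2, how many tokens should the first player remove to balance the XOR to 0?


Piles: 17 and 44
Current XOR: 17 XOR 44 = 61 (non-zero, so this is an N-position).
To make the XOR zero, we need to find a move that balances the piles.
For pile 2 (size 44): target = 44 XOR 61 = 17
We reduce pile 2 from 44 to 17.
Tokens removed: 44 - 17 = 27
Verification: 17 XOR 17 = 0

27


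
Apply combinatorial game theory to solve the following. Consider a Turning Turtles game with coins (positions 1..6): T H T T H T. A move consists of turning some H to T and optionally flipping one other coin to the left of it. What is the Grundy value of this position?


Coins: T H T T H T
Key fact: a single head at position k behaves exactly like a Nim heap of size k (turning it to T and optionally flipping a coin at j < k corresponds to moving the heap from k to j, or to 0), and heads combine as a disjunctive sum (two heads at the same place would cancel, matching j XOR j = 0). So the Nim-value is the XOR of the 1-indexed positions of the heads.
Face-up positions (1-indexed): [2, 5]
XOR 0 with 2: 0 XOR 2 = 2
XOR 2 with 5: 2 XOR 5 = 7
Nim-value = 7

7


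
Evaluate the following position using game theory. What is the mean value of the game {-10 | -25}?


Game = {-10 | -25}, a switch {a | b} with numbers a > b.
Its thermograph has left wall a - t and right wall b + t, which meet at t = (a - b)/2, where both equal (a + b)/2. So the mast (mean value) is at (a + b)/2.
Mean = (-10 + (-25))/2 = -35/2 = -35/2

-35/2


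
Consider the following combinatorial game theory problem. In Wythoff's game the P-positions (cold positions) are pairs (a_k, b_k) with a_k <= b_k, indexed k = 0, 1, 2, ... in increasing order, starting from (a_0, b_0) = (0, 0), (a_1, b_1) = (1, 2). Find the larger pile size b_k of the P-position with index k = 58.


By Wythoff's theorem, a_k = floor(k * phi) and b_k = floor(k * phi^2) = a_k + k, where phi = (1 + sqrt(5))/2 is the golden ratio.
phi = (1 + sqrt(5))/2 = 1.618034
phi^2 = phi + 1 = 2.618034
k = 58
k * phi^2 = 58 * 2.618034 = 151.845971
b_58 = floor(k * phi^2) = 151 (check: a_58 + k = 93 + 58 = 151)

151


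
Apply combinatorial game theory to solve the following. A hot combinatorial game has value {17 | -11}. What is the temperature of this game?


The game is {17 | -11}, a switch {a | b} with numbers a > b.
Cooling {a | b} by t gives {a - t | b + t}, which stops being hot when a - t = b + t, i.e. at t = (a - b)/2. So the temperature of a switch is (a - b)/2.
Temperature = (Left option - Right option) / 2
= (17 - (-11)) / 2
= 28 / 2
= 14

14


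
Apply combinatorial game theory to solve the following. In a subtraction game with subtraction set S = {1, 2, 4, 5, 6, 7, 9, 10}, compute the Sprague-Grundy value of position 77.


The subtraction set is S = {1, 2, 4, 5, 6, 7, 9, 10}.
G(k) = mex{ G(k - s) : s in S, s <= k }. We compute iteratively: G(0) = 0.
G(1) = mex({0}) = 1
G(2) = mex({0, 1}) = 2
G(3) = mex({1, 2}) = 0
G(4) = mex({0, 2}) = 1
G(5) = mex({0, 1}) = 2
G(6) = mex({0, 1, 2}) = 3
G(7) = mex({0, 1, 2, 3}) = 4
G(8) = mex({0, 1, 2, 3, 4}) = 5
G(9) = mex({0, 1, 2, 4, 5}) = 3
G(10) = mex({0, 1, 2, 3, 5}) = 4
G(11) = mex({1, 2, 3, 4}) = 0
G(12) = mex({0, 2, 3, 4, 5}) = 1
G(13) = mex({0, 1, 3, 4, 5}) = 2
G(14) = mex({1, 2, 3, 4, 5}) = 0
G(15) = mex({0, 2, 3, 4, 5}) = 1
G(16) = mex({0, 1, 3, 4}) = 2
G(17) = mex({0, 1, 2, 4, 5}) = 3
G(18) = mex({0, 1, 2, 3, 5}) = 4
G(19) = mex({0, 1, 2, 3, 4}) = 5
G(20) = mex({0, 1, 2, 4, 5}) = 3
Observe that G(11)..G(20) = 0, 1, 2, 0, 1, 2, 3, 4, 5, 3 repeats G(0)..G(9) = 0, 1, 2, 0, 1, 2, 3, 4, 5, 3.
For k >= max(S) = 10, G(k) is determined by the previous 10 values G(k-10)..G(k-1); a window of 10 consecutive values has recurred shifted by 11, so by induction G(k + 11) = G(k) for all k >= 0: the sequence is periodic from the start with period 11.
One period: G(0..10) = 0, 1, 2, 0, 1, 2, 3, 4, 5, 3, 4.
77 mod 11 = 0, so G(77) = G(0) = 0.

0


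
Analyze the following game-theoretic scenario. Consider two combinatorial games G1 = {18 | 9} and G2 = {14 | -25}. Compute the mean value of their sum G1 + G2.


G1 = {18 | 9}, G2 = {14 | -25}
Each is a switch {a | b} with numbers a > b; its mean value is (a + b)/2, and mean value is additive over game sums: m(G1 + G2) = m(G1) + m(G2).
Mean of G1 = (18 + (9))/2 = 27/2 = 27/2
Mean of G2 = (14 + (-25))/2 = -11/2 = -11/2
Mean of G1 + G2 = 27/2 + -11/2 = 8

8


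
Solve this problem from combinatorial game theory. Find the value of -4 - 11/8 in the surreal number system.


x = -4, y = 11/8
Converting to common denominator: 8
x = -32/8, y = 11/8
x - y = -4 - 11/8 = -43/8

-43/8


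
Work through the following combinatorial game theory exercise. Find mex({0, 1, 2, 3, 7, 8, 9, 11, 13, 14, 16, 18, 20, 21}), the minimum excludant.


Set = {0, 1, 2, 3, 7, 8, 9, 11, 13, 14, 16, 18, 20, 21}
0 is in the set.
1 is in the set.
2 is in the set.
3 is in the set.
4 is NOT in the set. This is the mex.
mex = 4

4


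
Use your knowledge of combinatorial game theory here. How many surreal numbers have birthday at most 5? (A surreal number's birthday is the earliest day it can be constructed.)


Day 0: {|} = 0 is born. Count = 1.
Day n: the number of surreal numbers born by day n is 2^(n+1) - 1.
By day 0: 2^1 - 1 = 1
By day 1: 2^2 - 1 = 3
By day 2: 2^3 - 1 = 7
By day 3: 2^4 - 1 = 15
By day 4: 2^5 - 1 = 31
By day 5: 2^6 - 1 = 63
By day 5: 63 surreal numbers.

63


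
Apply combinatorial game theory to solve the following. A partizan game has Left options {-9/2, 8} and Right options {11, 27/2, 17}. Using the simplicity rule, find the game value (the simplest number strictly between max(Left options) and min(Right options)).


Left options: {-9/2, 8}, max = 8
Right options: {11, 27/2, 17}, min = 11
All options are numbers and max(Left) < min(Right), so by the simplicity theorem the value is the simplest (earliest-born) number strictly between 8 and 11.
Integers 9 through 10 all lie strictly between 8 and 11.
Among integers, the simplest (lowest birthday = smallest |n|; 0 is born on day 0, +-n on day n) is 9.
No non-integer in the interval can be simpler: if x is a non-integer in the interval, then floor(x) or ceil(x) also lies in the interval (the interval contains an integer), and both are proper prefixes of x's sign expansion, i.e. born earlier. So the game value is 9.
Game value = 9

9


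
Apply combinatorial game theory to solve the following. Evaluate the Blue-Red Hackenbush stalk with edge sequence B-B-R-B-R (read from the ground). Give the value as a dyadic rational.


Edges (from ground): B-B-R-B-R
By Berlekamp's sign-expansion rule, a Blue-Red Hackenbush stalk has the value of the surreal number whose sign sequence is the edge sequence with B -> + and R -> -.
Sign sequence: ++-+-
Trace the sign expansion in the surreal number tree, starting from 0:
Edge 1: B (sign +) -> bounds (0, +inf), value = 1
Edge 2: B (sign +) -> bounds (1, +inf), value = 2
Edge 3: R (sign -) -> bounds (1, 2), value = 3/2
Edge 4: B (sign +) -> bounds (3/2, 2), value = 7/4
Edge 5: R (sign -) -> bounds (3/2, 7/4), value = 13/8
Game value = 13/8

13/8


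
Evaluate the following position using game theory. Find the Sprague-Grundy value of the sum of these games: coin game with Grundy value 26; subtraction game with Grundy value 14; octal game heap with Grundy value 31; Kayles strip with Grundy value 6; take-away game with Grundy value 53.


By the Sprague-Grundy theorem, the Grundy value of a sum of games is the XOR of individual Grundy values.
coin game: Grundy value = 26. Running XOR: 0 XOR 26 = 26
subtraction game: Grundy value = 14. Running XOR: 26 XOR 14 = 20
octal game heap: Grundy value = 31. Running XOR: 20 XOR 31 = 11
Kayles strip: Grundy value = 6. Running XOR: 11 XOR 6 = 13
take-away game: Grundy value = 53. Running XOR: 13 XOR 53 = 56
The combined Grundy value is 56.

56


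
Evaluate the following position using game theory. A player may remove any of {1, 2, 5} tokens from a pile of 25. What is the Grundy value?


The subtraction set is S = {1, 2, 5}.
G(k) = mex{ G(k - s) : s in S, s <= k }. We compute iteratively: G(0) = 0.
G(1) = mex({0}) = 1
G(2) = mex({0, 1}) = 2
G(3) = mex({1, 2}) = 0
G(4) = mex({0, 2}) = 1
G(5) = mex({0, 1}) = 2
G(6) = mex({1, 2}) = 0
G(7) = mex({0, 2}) = 1
Observe that G(3)..G(7) = 0, 1, 2, 0, 1 repeats G(0)..G(4) = 0, 1, 2, 0, 1.
For k >= max(S) = 5, G(k) is determined by the previous 5 values G(k-5)..G(k-1); a window of 5 consecutive values has recurred shifted by 3, so by induction G(k + 3) = G(k) for all k >= 0: the sequence is periodic from the start with period 3.
One period: G(0..2) = 0, 1, 2.
25 mod 3 = 1, so G(25) = G(1) = 1.

1


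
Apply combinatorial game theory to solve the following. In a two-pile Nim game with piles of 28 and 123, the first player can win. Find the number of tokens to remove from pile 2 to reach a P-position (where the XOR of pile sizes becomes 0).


Piles: 28 and 123
Current XOR: 28 XOR 123 = 103 (non-zero, so this is an N-position).
To make the XOR zero, we need to find a move that balances the piles.
For pile 2 (size 123): target = 123 XOR 103 = 28
We reduce pile 2 from 123 to 28.
Tokens removed: 123 - 28 = 95
Verification: 28 XOR 28 = 0

95


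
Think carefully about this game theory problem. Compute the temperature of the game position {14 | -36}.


The game is {14 | -36}, a switch {a | b} with numbers a > b.
Cooling {a | b} by t gives {a - t | b + t}, which stops being hot when a - t = b + t, i.e. at t = (a - b)/2. So the temperature of a switch is (a - b)/2.
Temperature = (Left option - Right option) / 2
= (14 - (-36)) / 2
= 50 / 2
= 25

25


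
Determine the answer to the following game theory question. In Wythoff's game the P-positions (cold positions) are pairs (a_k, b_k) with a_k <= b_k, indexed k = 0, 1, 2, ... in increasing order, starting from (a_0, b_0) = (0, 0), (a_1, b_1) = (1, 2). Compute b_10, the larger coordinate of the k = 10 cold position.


By Wythoff's theorem, a_k = floor(k * phi) and b_k = floor(k * phi^2) = a_k + k, where phi = (1 + sqrt(5))/2 is the golden ratio.
phi = (1 + sqrt(5))/2 = 1.618034
phi^2 = phi + 1 = 2.618034
k = 10
k * phi^2 = 10 * 2.618034 = 26.180340
b_10 = floor(k * phi^2) = 26 (check: a_10 + k = 16 + 10 = 26)

26


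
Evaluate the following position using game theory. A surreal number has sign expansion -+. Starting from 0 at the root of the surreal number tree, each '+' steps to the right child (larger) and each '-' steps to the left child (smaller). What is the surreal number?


Sign expansion: -+
Rule: track bounds (lo, hi), initially (-inf, +inf). On '+', the current value becomes lo and we move to the simplest number in (value, hi): value + 1 if hi = +inf, otherwise the midpoint (value + hi)/2. On '-', the current value becomes hi and we move to value - 1 if lo = -inf, otherwise the midpoint (lo + value)/2.
Start at 0.
Step 1: sign = -, move left. Bounds: (-inf, 0). Value = -1
Step 2: sign = +, move right. Bounds: (-1, 0). Value = -1/2
The surreal number with sign expansion -+ is -1/2.

-1/2


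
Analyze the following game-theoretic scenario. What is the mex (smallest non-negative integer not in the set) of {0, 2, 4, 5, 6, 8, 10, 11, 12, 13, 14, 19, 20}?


Set = {0, 2, 4, 5, 6, 8, 10, 11, 12, 13, 14, 19, 20}
0 is in the set.
1 is NOT in the set. This is the mex.
mex = 1

1


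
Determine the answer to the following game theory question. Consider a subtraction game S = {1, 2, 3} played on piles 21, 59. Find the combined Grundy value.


Subtraction set: {1, 2, 3}
For this subtraction set, G(n) = n mod 4 (period = max + 1 = 4).
Pile 1 (size 21): G(21) = 21 mod 4 = 1
Pile 2 (size 59): G(59) = 59 mod 4 = 3
Total Grundy value = XOR of all: 1 XOR 3 = 2

2


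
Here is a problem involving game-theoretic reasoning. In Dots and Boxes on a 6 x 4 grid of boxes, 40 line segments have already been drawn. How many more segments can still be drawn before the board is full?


Grid: 6 x 4 boxes, i.e. 7 rows and 5 columns of dots.
Horizontal edges: (rows + 1) * cols = 7 * 4 = 28
Vertical edges: rows * (cols + 1) = 6 * 5 = 30
Total edges: 28 + 30 = 58
Edges drawn: 40
Remaining: 58 - 40 = 18

18


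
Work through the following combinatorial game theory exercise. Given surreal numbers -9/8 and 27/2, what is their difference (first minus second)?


x = -9/8, y = 27/2
Converting to common denominator: 8
x = -9/8, y = 108/8
x - y = -9/8 - 27/2 = -117/8

-117/8


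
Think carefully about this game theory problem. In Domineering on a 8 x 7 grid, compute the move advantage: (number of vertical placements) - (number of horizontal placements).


Board is 8 x 7 (rows x cols).
Left (vertical) placements: (rows-1) * cols = 7 * 7 = 49
Right (horizontal) placements: rows * (cols-1) = 8 * 6 = 48
Advantage = Left - Right = 49 - 48 = 1

1


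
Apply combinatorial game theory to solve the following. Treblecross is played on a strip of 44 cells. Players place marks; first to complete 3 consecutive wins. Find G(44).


Treblecross: place X on empty cells; 3-in-a-row wins.
Playing within two cells of an existing X lets the opponent win at once, so sensible play treats the cells i-2..i+2 around each X as dead. The player left with no safe cell loses, so this is a normal-play take-away game on strips of safe cells.
Placing X at cell i (0-indexed) of a strip of k safe cells leaves independent strips of sizes max(0, i-2) and max(0, k-i-3). Hence G(k) = mex{ G(max(0,i-2)) XOR G(max(0,k-i-3)) : 0 <= i < k }, with G(0) = 0.
G(1): splits (0,0):0^0=0 -> mex({0}) = 1
G(2): splits (0,0):0^0=0 -> mex({0}) = 1
G(3): splits (0,0):0^0=0 -> mex({0}) = 1
G(4): splits (0,1):0^1=1 (0,0):0^0=0 -> mex({0, 1}) = 2
G(5): splits (0,2):0^1=1 (0,1):0^1=1 (0,0):0^0=0 -> mex({0, 1}) = 2
G(6) = mex({1}) = 0
G(7) = mex({0, 1, 2}) = 3
G(8) = mex({0, 1, 2}) = 3
G(9) = mex({0, 2}) = 1
G(10) = mex({0, 2, 3}) = 1
G(11) = mex({0, 3}) = 1
G(12) = mex({1, 3}) = 0
G(13) = mex({0, 1, 2, 3}) = 4
G(14) = mex({0, 1, 2}) = 3
G(15) = mex({0, 1, 2}) = 3
G(16) = mex({0, 1, 2, 4}) = 3
G(17) = mex({0, 1, 3, 4}) = 2
G(18) = mex({0, 1, 3, 4}) = 2
G(19) = mex({0, 1, 3, 5}) = 2
G(20) = mex({0, 1, 2, 3, 5}) = 4
G(21) = mex({0, 1, 2, 3, 5}) = 4
G(22) = mex({1, 2, 6}) = 0
G(23) = mex({0, 1, 2, 3, 4, 6}) = 5
G(24) = mex({0, 1, 2, 3, 4}) = 5
G(25) = mex({0, 1, 3, 4, 7}) = 2
G(26) = mex({0, 1, 3, 4, 5, 7}) = 2
G(27) = mex({0, 1, 3, 5}) = 2
G(28) = mex({0, 1, 2, 5}) = 3
G(29) = mex({0, 1, 2, 4, 5, 6}) = 3
G(30) = mex({1, 2, 4, 6}) = 0
G(31) = mex({0, 1, 2, 3, 4, 6}) = 5
G(32) = mex({1, 2, 3, 4, 7}) = 0
G(33) = mex({0, 3, 7}) = 1
G(34) = mex({0, 2, 3, 5, 7}) = 1
G(35) = mex({0, 2, 3, 5, 6}) = 1
G(36) = mex({0, 1, 2, 5, 6}) = 3
G(37) = mex({0, 1, 2, 4, 5, 6}) = 3
G(38) = mex({0, 1, 2, 4}) = 3
G(39) = mex({0, 1, 2, 3, 4, 7}) = 5
G(40) = mex({0, 1, 2, 3, 4, 5, 7}) = 6
G(41) = mex({0, 1, 2, 3, 5, 7}) = 4
G(42) = mex({0, 1, 2, 3, 5, 6, 7}) = 4
G(43) = mex({0, 2, 3, 5, 6}) = 1
G(44) = mex({1, 2, 3, 4, 5, 6}) = 0
Therefore G(44) = 0.

0


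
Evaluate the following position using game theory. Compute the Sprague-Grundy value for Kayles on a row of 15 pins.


Kayles: a move removes 1 or 2 adjacent pins from a contiguous row.
Removing pins from a row of k leaves two independent rows (a, b) with a + b = k - 1 (one pin) or a + b = k - 2 (two pins); an end removal gives a = 0.
By Sprague-Grundy, G(k) = mex{ G(a) XOR G(b) } over all these splits. G(0) = 0.
G(1): splits (0,0):0^0=0 -> mex({0}) = 1
G(2): splits (0,1):0^1=1 (0,0):0^0=0 -> mex({0, 1}) = 2
G(3): splits (0,2):0^2=2 (1,1):1^1=0 (0,1):0^1=1 -> mex({0, 1, 2}) = 3
G(4): splits (0,3):0^3=3 (1,2):1^2=3 (0,2):0^2=2 (1,1):1^1=0 -> mex({0, 2, 3}) = 1
G(5): splits (0,4):0^1=1 (1,3):1^3=2 (2,2):2^2=0 (0,3):0^3=3 (1,2):1^2=3 -> mex({0, 1, 2, 3}) = 4
G(6) = mex({0, 1, 2, 4}) = 3
G(7) = mex({0, 1, 3, 4, 5}) = 2
G(8) = mex({0, 2, 3, 5, 6}) = 1
G(9) = mex({0, 1, 2, 3, 6, 7}) = 4
G(10) = mex({0, 1, 3, 4, 5, 7}) = 2
G(11) = mex({0, 1, 2, 3, 4, 5}) = 6
G(12) = mex({0, 1, 2, 3, 5, 6, 7}) = 4
G(13) = mex({0, 2, 3, 4, 6, 7}) = 1
G(14) = mex({0, 1, 4, 5, 6, 7}) = 2
G(15) = mex({0, 1, 2, 3, 4, 5, 6}) = 7
Therefore G(15) = 7.

7


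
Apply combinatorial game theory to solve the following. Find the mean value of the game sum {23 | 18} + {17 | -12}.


G1 = {23 | 18}, G2 = {17 | -12}
Each is a switch {a | b} with numbers a > b; its mean value is (a + b)/2, and mean value is additive over game sums: m(G1 + G2) = m(G1) + m(G2).
Mean of G1 = (23 + (18))/2 = 41/2 = 41/2
Mean of G2 = (17 + (-12))/2 = 5/2 = 5/2
Mean of G1 + G2 = 41/2 + 5/2 = 23

23


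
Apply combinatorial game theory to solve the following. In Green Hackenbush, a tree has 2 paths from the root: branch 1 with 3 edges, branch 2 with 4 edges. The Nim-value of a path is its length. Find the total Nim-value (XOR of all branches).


The tree has 2 branches from the ground vertex.
In Green Hackenbush, the Nim-value of a simple path of length k is k.
Branch 1: length 3, Nim-value = 3
Branch 2: length 4, Nim-value = 4
Total Nim-value = XOR of all branch values:
0 XOR 3 = 3
3 XOR 4 = 7
Nim-value of the tree = 7

7


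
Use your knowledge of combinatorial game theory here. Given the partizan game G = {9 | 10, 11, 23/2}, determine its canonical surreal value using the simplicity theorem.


Left options: {9}, max = 9
Right options: {10, 11, 23/2}, min = 10
All options are numbers and max(Left) < min(Right), so by the simplicity theorem the value is the simplest (earliest-born) number strictly between 9 and 10.
No integer lies strictly between 9 and 10, so the value is the dyadic rational m/2^k in the interval with the smallest k (then m odd); search k = 1, 2, ...:
Denominator 2: 19/2 lies strictly between 9 and 10 -- found.
The simplest number in the interval is 19/2.
Game value = 19/2

19/2


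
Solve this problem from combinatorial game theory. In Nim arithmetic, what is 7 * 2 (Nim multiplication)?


Nim multiplication is bilinear over XOR: (u XOR v) * w = (u*w) XOR (v*w).
So we split each operand into its bit components and XOR the pairwise Nim products.
7 = 1 + 2 + 4 (as XOR of powers of 2).
2 = 2 (as XOR of powers of 2).
Using the standard Nim-product table on single bits:
  2*2 = 3,   2*4 = 8,   2*8 = 12,
  4*4 = 6,   4*8 = 11,  8*8 = 13,
and  1*x = x (identity), k*l = l*k (commutative).
Pairwise Nim products:
  1 * 2 = 2
  2 * 2 = 3
  4 * 2 = 8
XOR them: 2 XOR 3 XOR 8 = 9.
Result: 7 * 2 = 9 (in Nim).

9


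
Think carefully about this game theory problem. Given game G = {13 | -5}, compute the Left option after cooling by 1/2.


Original game: {13 | -5} (a switch {a | b} with a > b).
Cooling by t (for t below the temperature (a - b)/2 = 9) taxes each move by t: {a | b} cooled by t is {a - t | b + t}.
Cooling amount: t = 1/2
Cooled Left option: 13 - 1/2 = 25/2
Cooled Right option: -5 + 1/2 = -9/2
Cooled game: {25/2 | -9/2}
Left option = 25/2

25/2


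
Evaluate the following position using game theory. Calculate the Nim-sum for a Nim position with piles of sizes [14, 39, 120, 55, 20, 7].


We need the XOR (exclusive or) of all pile sizes.
After XOR-ing pile 1 (size 14): 0 XOR 14 = 14
After XOR-ing pile 2 (size 39): 14 XOR 39 = 41
After XOR-ing pile 3 (size 120): 41 XOR 120 = 81
After XOR-ing pile 4 (size 55): 81 XOR 55 = 102
After XOR-ing pile 5 (size 20): 102 XOR 20 = 114
After XOR-ing pile 6 (size 7): 114 XOR 7 = 117
The Nim-value of this position is 117.

117


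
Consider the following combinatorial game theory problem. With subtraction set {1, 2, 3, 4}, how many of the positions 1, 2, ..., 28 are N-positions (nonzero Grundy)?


Subtraction set S = {1, 2, 3, 4}, so G(n) = n mod 5.
G(n) = 0 when n is a multiple of 5.
Multiples of 5 in [1, 28]: 5
N-positions (nonzero Grundy) = 28 - 5 = 23

23


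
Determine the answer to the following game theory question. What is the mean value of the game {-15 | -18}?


Game = {-15 | -18}, a switch {a | b} with numbers a > b.
Its thermograph has left wall a - t and right wall b + t, which meet at t = (a - b)/2, where both equal (a + b)/2. So the mast (mean value) is at (a + b)/2.
Mean = (-15 + (-18))/2 = -33/2 = -33/2

-33/2


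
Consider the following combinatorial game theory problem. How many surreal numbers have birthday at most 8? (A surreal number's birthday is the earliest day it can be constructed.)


Day 0: {|} = 0 is born. Count = 1.
Day n: the number of surreal numbers born by day n is 2^(n+1) - 1.
By day 0: 2^1 - 1 = 1
By day 1: 2^2 - 1 = 3
By day 2: 2^3 - 1 = 7
By day 3: 2^4 - 1 = 15
By day 4: 2^5 - 1 = 31
By day 5: 2^6 - 1 = 63
By day 6: 2^7 - 1 = 127
By day 7: 2^8 - 1 = 255
By day 8: 2^9 - 1 = 511
By day 8: 511 surreal numbers.

511


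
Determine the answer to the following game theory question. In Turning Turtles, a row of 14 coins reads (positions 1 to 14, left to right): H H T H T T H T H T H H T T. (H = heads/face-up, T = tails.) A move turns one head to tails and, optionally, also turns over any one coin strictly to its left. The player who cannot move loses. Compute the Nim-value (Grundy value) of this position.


Coins: H H T H T T H T H T H H T T
Key fact: a single head at position k behaves exactly like a Nim heap of size k (turning it to T and optionally flipping a coin at j < k corresponds to moving the heap from k to j, or to 0), and heads combine as a disjunctive sum (two heads at the same place would cancel, matching j XOR j = 0). So the Nim-value is the XOR of the 1-indexed positions of the heads.
Face-up positions (1-indexed): [1, 2, 4, 7, 9, 11, 12]
XOR 0 with 1: 0 XOR 1 = 1
XOR 1 with 2: 1 XOR 2 = 3
XOR 3 with 4: 3 XOR 4 = 7
XOR 7 with 7: 7 XOR 7 = 0
XOR 0 with 9: 0 XOR 9 = 9
XOR 9 with 11: 9 XOR 11 = 2
XOR 2 with 12: 2 XOR 12 = 14
Nim-value = 14

14


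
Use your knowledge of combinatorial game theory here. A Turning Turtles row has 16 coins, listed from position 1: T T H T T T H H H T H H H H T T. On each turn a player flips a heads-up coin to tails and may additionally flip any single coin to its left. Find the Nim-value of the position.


Coins: T T H T T T H H H T H H H H T T
Key fact: a single head at position k behaves exactly like a Nim heap of size k (turning it to T and optionally flipping a coin at j < k corresponds to moving the heap from k to j, or to 0), and heads combine as a disjunctive sum (two heads at the same place would cancel, matching j XOR j = 0). So the Nim-value is the XOR of the 1-indexed positions of the heads.
Face-up positions (1-indexed): [3, 7, 8, 9, 11, 12, 13, 14]
XOR 0 with 3: 0 XOR 3 = 3
XOR 3 with 7: 3 XOR 7 = 4
XOR 4 with 8: 4 XOR 8 = 12
XOR 12 with 9: 12 XOR 9 = 5
XOR 5 with 11: 5 XOR 11 = 14
XOR 14 with 12: 14 XOR 12 = 2
XOR 2 with 13: 2 XOR 13 = 15
XOR 15 with 14: 15 XOR 14 = 1
Nim-value = 1

1


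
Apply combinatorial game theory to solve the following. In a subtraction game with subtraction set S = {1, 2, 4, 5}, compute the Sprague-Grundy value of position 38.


The subtraction set is S = {1, 2, 4, 5}.
G(k) = mex{ G(k - s) : s in S, s <= k }. We compute iteratively: G(0) = 0.
G(1) = mex({0}) = 1
G(2) = mex({0, 1}) = 2
G(3) = mex({1, 2}) = 0
G(4) = mex({0, 2}) = 1
G(5) = mex({0, 1}) = 2
G(6) = mex({1, 2}) = 0
G(7) = mex({0, 2}) = 1
Observe that G(3)..G(7) = 0, 1, 2, 0, 1 repeats G(0)..G(4) = 0, 1, 2, 0, 1.
For k >= max(S) = 5, G(k) is determined by the previous 5 values G(k-5)..G(k-1); a window of 5 consecutive values has recurred shifted by 3, so by induction G(k + 3) = G(k) for all k >= 0: the sequence is periodic from the start with period 3.
One period: G(0..2) = 0, 1, 2.
38 mod 3 = 2, so G(38) = G(2) = 2.

2


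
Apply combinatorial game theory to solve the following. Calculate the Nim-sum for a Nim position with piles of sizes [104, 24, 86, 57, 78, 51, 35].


We need the XOR (exclusive or) of all pile sizes.
After XOR-ing pile 1 (size 104): 0 XOR 104 = 104
After XOR-ing pile 2 (size 24): 104 XOR 24 = 112
After XOR-ing pile 3 (size 86): 112 XOR 86 = 38
After XOR-ing pile 4 (size 57): 38 XOR 57 = 31
After XOR-ing pile 5 (size 78): 31 XOR 78 = 81
After XOR-ing pile 6 (size 51): 81 XOR 51 = 98
After XOR-ing pile 7 (size 35): 98 XOR 35 = 65
The Nim-value of this position is 65.

65


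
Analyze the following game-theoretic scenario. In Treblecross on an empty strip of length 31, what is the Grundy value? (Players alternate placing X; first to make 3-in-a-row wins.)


Treblecross: place X on empty cells; 3-in-a-row wins.
Playing within two cells of an existing X lets the opponent win at once, so sensible play treats the cells i-2..i+2 around each X as dead. The player left with no safe cell loses, so this is a normal-play take-away game on strips of safe cells.
Placing X at cell i (0-indexed) of a strip of k safe cells leaves independent strips of sizes max(0, i-2) and max(0, k-i-3). Hence G(k) = mex{ G(max(0,i-2)) XOR G(max(0,k-i-3)) : 0 <= i < k }, with G(0) = 0.
G(1): splits (0,0):0^0=0 -> mex({0}) = 1
G(2): splits (0,0):0^0=0 -> mex({0}) = 1
G(3): splits (0,0):0^0=0 -> mex({0}) = 1
G(4): splits (0,1):0^1=1 (0,0):0^0=0 -> mex({0, 1}) = 2
G(5): splits (0,2):0^1=1 (0,1):0^1=1 (0,0):0^0=0 -> mex({0, 1}) = 2
G(6) = mex({1}) = 0
G(7) = mex({0, 1, 2}) = 3
G(8) = mex({0, 1, 2}) = 3
G(9) = mex({0, 2}) = 1
G(10) = mex({0, 2, 3}) = 1
G(11) = mex({0, 3}) = 1
G(12) = mex({1, 3}) = 0
G(13) = mex({0, 1, 2, 3}) = 4
G(14) = mex({0, 1, 2}) = 3
G(15) = mex({0, 1, 2}) = 3
G(16) = mex({0, 1, 2, 4}) = 3
G(17) = mex({0, 1, 3, 4}) = 2
G(18) = mex({0, 1, 3, 4}) = 2
G(19) = mex({0, 1, 3, 5}) = 2
G(20) = mex({0, 1, 2, 3, 5}) = 4
G(21) = mex({0, 1, 2, 3, 5}) = 4
G(22) = mex({1, 2, 6}) = 0
G(23) = mex({0, 1, 2, 3, 4, 6}) = 5
G(24) = mex({0, 1, 2, 3, 4}) = 5
G(25) = mex({0, 1, 3, 4, 7}) = 2
G(26) = mex({0, 1, 3, 4, 5, 7}) = 2
G(27) = mex({0, 1, 3, 5}) = 2
G(28) = mex({0, 1, 2, 5}) = 3
G(29) = mex({0, 1, 2, 4, 5, 6}) = 3
G(30) = mex({1, 2, 4, 6}) = 0
G(31) = mex({0, 1, 2, 3, 4, 6}) = 5
Therefore G(31) = 5.

5


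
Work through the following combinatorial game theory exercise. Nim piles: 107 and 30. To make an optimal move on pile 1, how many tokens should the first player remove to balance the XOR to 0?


Piles: 107 and 30
Current XOR: 107 XOR 30 = 117 (non-zero, so this is an N-position).
To make the XOR zero, we need to find a move that balances the piles.
For pile 1 (size 107): target = 107 XOR 117 = 30
We reduce pile 1 from 107 to 30.
Tokens removed: 107 - 30 = 77
Verification: 30 XOR 30 = 0

77


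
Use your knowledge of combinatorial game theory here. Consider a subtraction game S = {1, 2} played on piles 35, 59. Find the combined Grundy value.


Subtraction set: {1, 2}
For this subtraction set, G(n) = n mod 3 (period = max + 1 = 3).
Pile 1 (size 35): G(35) = 35 mod 3 = 2
Pile 2 (size 59): G(59) = 59 mod 3 = 2
Total Grundy value = XOR of all: 2 XOR 2 = 0

0


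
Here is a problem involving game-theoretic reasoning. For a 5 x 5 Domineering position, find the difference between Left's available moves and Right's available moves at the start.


Board is 5 x 5 (rows x cols).
Left (vertical) placements: (rows-1) * cols = 4 * 5 = 20
Right (horizontal) placements: rows * (cols-1) = 5 * 4 = 20
Advantage = Left - Right = 20 - 20 = 0

0


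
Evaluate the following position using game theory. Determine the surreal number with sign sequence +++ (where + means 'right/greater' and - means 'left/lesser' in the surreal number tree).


Sign expansion: +++
Rule: track bounds (lo, hi), initially (-inf, +inf). On '+', the current value becomes lo and we move to the simplest number in (value, hi): value + 1 if hi = +inf, otherwise the midpoint (value + hi)/2. On '-', the current value becomes hi and we move to value - 1 if lo = -inf, otherwise the midpoint (lo + value)/2.
Start at 0.
Step 1: sign = +, move right. Bounds: (0, +inf). Value = 1
Step 2: sign = +, move right. Bounds: (1, +inf). Value = 2
Step 3: sign = +, move right. Bounds: (2, +inf). Value = 3
The surreal number with sign expansion +++ is 3.

3


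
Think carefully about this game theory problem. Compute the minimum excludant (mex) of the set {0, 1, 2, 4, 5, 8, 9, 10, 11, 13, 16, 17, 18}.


Set = {0, 1, 2, 4, 5, 8, 9, 10, 11, 13, 16, 17, 18}
0 is in the set.
1 is in the set.
2 is in the set.
3 is NOT in the set. This is the mex.
mex = 3

3


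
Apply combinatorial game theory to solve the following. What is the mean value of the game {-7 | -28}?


Game = {-7 | -28}, a switch {a | b} with numbers a > b.
Its thermograph has left wall a - t and right wall b + t, which meet at t = (a - b)/2, where both equal (a + b)/2. So the mast (mean value) is at (a + b)/2.
Mean = (-7 + (-28))/2 = -35/2 = -35/2

-35/2


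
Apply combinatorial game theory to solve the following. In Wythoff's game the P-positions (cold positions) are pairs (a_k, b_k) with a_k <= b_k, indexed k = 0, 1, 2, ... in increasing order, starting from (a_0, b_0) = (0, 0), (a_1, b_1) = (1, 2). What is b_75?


By Wythoff's theorem, a_k = floor(k * phi) and b_k = floor(k * phi^2) = a_k + k, where phi = (1 + sqrt(5))/2 is the golden ratio.
phi = (1 + sqrt(5))/2 = 1.618034
phi^2 = phi + 1 = 2.618034
k = 75
k * phi^2 = 75 * 2.618034 = 196.352549
b_75 = floor(k * phi^2) = 196 (check: a_75 + k = 121 + 75 = 196)

196


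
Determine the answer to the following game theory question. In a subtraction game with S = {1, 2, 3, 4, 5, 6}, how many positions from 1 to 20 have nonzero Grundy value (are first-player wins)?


Subtraction set S = {1, 2, 3, 4, 5, 6}, so G(n) = n mod 7.
G(n) = 0 when n is a multiple of 7.
Multiples of 7 in [1, 20]: 2
N-positions (nonzero Grundy) = 20 - 2 = 18

18


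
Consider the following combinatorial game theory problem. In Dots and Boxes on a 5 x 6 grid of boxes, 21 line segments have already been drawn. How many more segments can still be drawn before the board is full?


Grid: 5 x 6 boxes, i.e. 6 rows and 7 columns of dots.
Horizontal edges: (rows + 1) * cols = 6 * 6 = 36
Vertical edges: rows * (cols + 1) = 5 * 7 = 35
Total edges: 36 + 35 = 71
Edges drawn: 21
Remaining: 71 - 21 = 50

50


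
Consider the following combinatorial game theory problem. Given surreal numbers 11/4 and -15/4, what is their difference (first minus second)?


x = 11/4, y = -15/4
Converting to common denominator: 4
x = 11/4, y = -15/4
x - y = 11/4 - -15/4 = 13/2

13/2


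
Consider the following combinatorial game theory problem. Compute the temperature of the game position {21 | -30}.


The game is {21 | -30}, a switch {a | b} with numbers a > b.
Cooling {a | b} by t gives {a - t | b + t}, which stops being hot when a - t = b + t, i.e. at t = (a - b)/2. So the temperature of a switch is (a - b)/2.
Temperature = (Left option - Right option) / 2
= (21 - (-30)) / 2
= 51 / 2
= 51/2

51/2


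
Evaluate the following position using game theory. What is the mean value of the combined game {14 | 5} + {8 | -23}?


G1 = {14 | 5}, G2 = {8 | -23}
Each is a switch {a | b} with numbers a > b; its mean value is (a + b)/2, and mean value is additive over game sums: m(G1 + G2) = m(G1) + m(G2).
Mean of G1 = (14 + (5))/2 = 19/2 = 19/2
Mean of G2 = (8 + (-23))/2 = -15/2 = -15/2
Mean of G1 + G2 = 19/2 + -15/2 = 2

2


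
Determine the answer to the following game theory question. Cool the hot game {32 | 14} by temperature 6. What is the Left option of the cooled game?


Original game: {32 | 14} (a switch {a | b} with a > b).
Cooling by t (for t below the temperature (a - b)/2 = 9) taxes each move by t: {a | b} cooled by t is {a - t | b + t}.
Cooling amount: t = 6
Cooled Left option: 32 - 6 = 26
Cooled Right option: 14 + 6 = 20
Cooled game: {26 | 20}
Left option = 26

26


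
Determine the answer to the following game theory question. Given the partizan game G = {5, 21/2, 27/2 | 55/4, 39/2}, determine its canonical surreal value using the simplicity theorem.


Left options: {5, 21/2, 27/2}, max = 27/2
Right options: {55/4, 39/2}, min = 55/4
All options are numbers and max(Left) < min(Right), so by the simplicity theorem the value is the simplest (earliest-born) number strictly between 27/2 and 55/4.
No integer lies strictly between 27/2 and 55/4, so the value is the dyadic rational m/2^k in the interval with the smallest k (then m odd); search k = 1, 2, ...:
Denominator 2: no odd multiple of 1/2 lies strictly between 27/2 and 55/4.
Denominator 4: no odd multiple of 1/4 lies strictly between 27/2 and 55/4.
Denominator 8: 109/8 lies strictly between 27/2 and 55/4 -- found.
The simplest number in the interval is 109/8.
Game value = 109/8

109/8


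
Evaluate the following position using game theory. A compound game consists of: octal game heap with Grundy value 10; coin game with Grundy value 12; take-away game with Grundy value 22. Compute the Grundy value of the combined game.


By the Sprague-Grundy theorem, the Grundy value of a sum of games is the XOR of individual Grundy values.
octal game heap: Grundy value = 10. Running XOR: 0 XOR 10 = 10
coin game: Grundy value = 12. Running XOR: 10 XOR 12 = 6
take-away game: Grundy value = 22. Running XOR: 6 XOR 22 = 16
The combined Grundy value is 16.

16


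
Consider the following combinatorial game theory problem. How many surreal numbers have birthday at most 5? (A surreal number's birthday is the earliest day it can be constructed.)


Day 0: {|} = 0 is born. Count = 1.
Day n: the number of surreal numbers born by day n is 2^(n+1) - 1.
By day 0: 2^1 - 1 = 1
By day 1: 2^2 - 1 = 3
By day 2: 2^3 - 1 = 7
By day 3: 2^4 - 1 = 15
By day 4: 2^5 - 1 = 31
By day 5: 2^6 - 1 = 63
By day 5: 63 surreal numbers.

63
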